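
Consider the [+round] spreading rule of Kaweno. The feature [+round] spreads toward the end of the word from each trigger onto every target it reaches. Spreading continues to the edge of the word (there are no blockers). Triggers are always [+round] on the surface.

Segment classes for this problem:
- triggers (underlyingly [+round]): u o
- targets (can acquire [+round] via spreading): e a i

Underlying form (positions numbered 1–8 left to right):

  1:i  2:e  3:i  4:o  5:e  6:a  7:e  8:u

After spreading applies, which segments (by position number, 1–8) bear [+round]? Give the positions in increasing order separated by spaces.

From /o/ at 4 rightward: 5 /e/ → [+round]; 6 /a/ → [+round]; 7 /e/ → [+round]; 8 /u/ is itself a trigger — this domain ends here.
From /u/ at 8 rightward: word edge.
Targets with no active source: positions 1 2 3 stay [-round].

4 5 6 7 8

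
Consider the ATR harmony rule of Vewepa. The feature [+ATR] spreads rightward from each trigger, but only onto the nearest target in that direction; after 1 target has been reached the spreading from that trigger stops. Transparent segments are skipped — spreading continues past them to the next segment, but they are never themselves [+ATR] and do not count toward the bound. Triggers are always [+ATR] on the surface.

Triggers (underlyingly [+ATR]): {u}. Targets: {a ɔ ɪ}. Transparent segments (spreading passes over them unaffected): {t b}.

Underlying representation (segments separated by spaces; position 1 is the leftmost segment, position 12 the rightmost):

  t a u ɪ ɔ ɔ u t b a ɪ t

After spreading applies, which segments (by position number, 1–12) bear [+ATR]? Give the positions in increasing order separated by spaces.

3 4 7 10

From /u/ at 3 rightward: 4 /ɪ/ → [+ATR]; bound reached.
From /u/ at 7 rightward: 8 /t/ transparent; 9 /b/ transparent; 10 /a/ → [+ATR]; bound reached.
Targets with no active source: positions 2 5 6 11 stay [-ATR].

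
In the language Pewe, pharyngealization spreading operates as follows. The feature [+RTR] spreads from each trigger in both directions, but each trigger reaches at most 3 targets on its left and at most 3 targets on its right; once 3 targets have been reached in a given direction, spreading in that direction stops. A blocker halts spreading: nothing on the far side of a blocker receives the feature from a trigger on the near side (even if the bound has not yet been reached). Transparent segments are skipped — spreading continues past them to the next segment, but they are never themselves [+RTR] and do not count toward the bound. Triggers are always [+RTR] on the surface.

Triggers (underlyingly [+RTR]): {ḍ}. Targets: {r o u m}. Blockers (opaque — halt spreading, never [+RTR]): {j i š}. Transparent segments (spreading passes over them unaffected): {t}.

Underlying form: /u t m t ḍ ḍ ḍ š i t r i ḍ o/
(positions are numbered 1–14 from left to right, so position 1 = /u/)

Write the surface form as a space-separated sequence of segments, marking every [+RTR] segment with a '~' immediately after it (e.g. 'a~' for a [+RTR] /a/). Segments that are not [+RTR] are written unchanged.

u~ t m~ t ḍ~ ḍ~ ḍ~ š i t r i ḍ~ o~

From /ḍ/ at 5 rightward: 6 /ḍ/ is itself a trigger — this domain ends here.
From /ḍ/ at 5 leftward: 4 /t/ transparent; 3 /m/ → [+RTR]; 2 /t/ transparent; 1 /u/ → [+RTR]; word edge.
From /ḍ/ at 6 rightward: 7 /ḍ/ is itself a trigger — this domain ends here.
From /ḍ/ at 6 leftward: 5 /ḍ/ is itself a trigger — this domain ends here.
From /ḍ/ at 7 rightward: 8 /š/ blocks.
From /ḍ/ at 7 leftward: 6 /ḍ/ is itself a trigger — this domain ends here.
From /ḍ/ at 13 rightward: 14 /o/ → [+RTR]; word edge.
From /ḍ/ at 13 leftward: 12 /i/ blocks.
Target with no active source: position 11 stays [-emphatic].
[+RTR] positions on the surface: 1 3 5 6 7 13 14.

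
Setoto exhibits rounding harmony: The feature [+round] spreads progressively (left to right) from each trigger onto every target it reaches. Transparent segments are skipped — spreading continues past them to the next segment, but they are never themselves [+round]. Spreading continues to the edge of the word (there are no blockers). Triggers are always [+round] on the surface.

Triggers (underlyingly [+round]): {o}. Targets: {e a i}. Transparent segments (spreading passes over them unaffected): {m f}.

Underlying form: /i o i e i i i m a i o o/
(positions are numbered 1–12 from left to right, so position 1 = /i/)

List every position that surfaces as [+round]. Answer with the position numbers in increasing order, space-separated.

From /o/ at 2 rightward: 3 /i/ → [+round]; 4 /e/ → [+round]; 5 /i/ → [+round]; 6 /i/ → [+round]; 7 /i/ → [+round]; 8 /m/ transparent; 9 /a/ → [+round]; 10 /i/ → [+round]; 11 /o/ is itself a trigger — this domain ends here.
From /o/ at 11 rightward: 12 /o/ is itself a trigger — this domain ends here.
From /o/ at 12 rightward: word edge.
Target with no active source: position 1 stays [-round].

2 3 4 5 6 7 9 10 11 12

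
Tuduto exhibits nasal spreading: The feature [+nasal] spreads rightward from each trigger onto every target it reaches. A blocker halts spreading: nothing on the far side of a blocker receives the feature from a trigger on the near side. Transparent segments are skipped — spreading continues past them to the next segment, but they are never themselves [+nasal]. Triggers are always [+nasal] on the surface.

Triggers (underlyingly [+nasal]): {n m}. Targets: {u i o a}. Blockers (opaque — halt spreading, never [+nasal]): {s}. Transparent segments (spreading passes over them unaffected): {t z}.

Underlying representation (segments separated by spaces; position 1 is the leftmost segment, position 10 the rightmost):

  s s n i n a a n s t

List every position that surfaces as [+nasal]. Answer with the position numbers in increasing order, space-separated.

3 4 5 6 7 8

From /n/ at 3 rightward: 4 /i/ → [+nasal]; 5 /n/ is itself a trigger — this domain ends here.
From /n/ at 5 rightward: 6 /a/ → [+nasal]; 7 /a/ → [+nasal]; 8 /n/ is itself a trigger — this domain ends here.
From /n/ at 8 rightward: 9 /s/ blocks.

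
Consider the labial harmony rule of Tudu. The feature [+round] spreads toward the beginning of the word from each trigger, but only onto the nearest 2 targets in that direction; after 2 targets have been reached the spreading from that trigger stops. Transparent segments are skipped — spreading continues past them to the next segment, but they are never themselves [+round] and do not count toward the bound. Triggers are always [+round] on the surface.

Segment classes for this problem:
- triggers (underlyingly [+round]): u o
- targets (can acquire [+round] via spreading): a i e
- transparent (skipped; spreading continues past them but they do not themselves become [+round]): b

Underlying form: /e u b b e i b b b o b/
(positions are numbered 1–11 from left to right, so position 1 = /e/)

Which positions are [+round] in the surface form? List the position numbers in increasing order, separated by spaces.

1 2 5 6 10

From /u/ at 2 leftward: 1 /e/ → [+round]; word edge.
From /o/ at 10 leftward: 9 /b/ transparent; 8 /b/ transparent; 7 /b/ transparent; 6 /i/ → [+round]; 5 /e/ → [+round]; bound reached.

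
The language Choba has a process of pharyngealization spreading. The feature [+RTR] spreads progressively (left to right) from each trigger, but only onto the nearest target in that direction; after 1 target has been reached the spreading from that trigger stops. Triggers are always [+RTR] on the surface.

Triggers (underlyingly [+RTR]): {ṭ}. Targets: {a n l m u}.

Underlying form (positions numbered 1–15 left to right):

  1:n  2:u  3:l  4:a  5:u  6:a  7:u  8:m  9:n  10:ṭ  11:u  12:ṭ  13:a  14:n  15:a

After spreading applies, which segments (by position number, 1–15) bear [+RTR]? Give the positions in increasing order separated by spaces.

10 11 12 13

From /ṭ/ at 10 rightward: 11 /u/ → [+RTR]; bound reached.
From /ṭ/ at 12 rightward: 13 /a/ → [+RTR]; bound reached.
Targets with no active source: positions 1 2 3 4 5 6 7 8 9 14 15 stay [-emphatic].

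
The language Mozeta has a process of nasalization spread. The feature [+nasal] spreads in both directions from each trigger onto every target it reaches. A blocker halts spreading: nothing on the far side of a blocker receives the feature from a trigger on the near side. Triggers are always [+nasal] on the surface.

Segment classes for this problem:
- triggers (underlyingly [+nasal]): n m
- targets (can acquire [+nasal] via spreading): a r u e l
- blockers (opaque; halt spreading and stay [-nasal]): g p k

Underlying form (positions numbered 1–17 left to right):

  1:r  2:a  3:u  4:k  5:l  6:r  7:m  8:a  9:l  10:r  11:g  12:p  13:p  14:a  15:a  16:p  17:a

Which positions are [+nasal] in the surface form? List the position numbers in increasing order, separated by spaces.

5 6 7 8 9 10

From /m/ at 7 rightward: 8 /a/ → [+nasal]; 9 /l/ → [+nasal]; 10 /r/ → [+nasal]; 11 /g/ blocks.
From /m/ at 7 leftward: 6 /r/ → [+nasal]; 5 /l/ → [+nasal]; 4 /k/ blocks.
Targets with no active source: positions 1 2 3 14 15 17 stay [-nasal].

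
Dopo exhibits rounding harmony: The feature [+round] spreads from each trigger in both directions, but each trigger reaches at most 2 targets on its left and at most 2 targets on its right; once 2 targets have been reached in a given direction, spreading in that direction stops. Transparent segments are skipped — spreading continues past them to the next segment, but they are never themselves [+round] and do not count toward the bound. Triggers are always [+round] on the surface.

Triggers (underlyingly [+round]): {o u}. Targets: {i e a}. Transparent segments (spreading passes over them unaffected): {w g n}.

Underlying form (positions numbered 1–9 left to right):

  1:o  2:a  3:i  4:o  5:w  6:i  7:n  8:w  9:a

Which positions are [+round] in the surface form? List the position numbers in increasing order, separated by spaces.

1 2 3 4 6 9

From /o/ at 1 rightward: 2 /a/ → [+round]; 3 /i/ → [+round]; bound reached.
From /o/ at 1 leftward: word edge.
From /o/ at 4 rightward: 5 /w/ transparent; 6 /i/ → [+round]; 7 /n/ transparent; 8 /w/ transparent; 9 /a/ → [+round]; bound reached.
From /o/ at 4 leftward: 3 /i/ → [+round]; 2 /a/ → [+round]; bound reached.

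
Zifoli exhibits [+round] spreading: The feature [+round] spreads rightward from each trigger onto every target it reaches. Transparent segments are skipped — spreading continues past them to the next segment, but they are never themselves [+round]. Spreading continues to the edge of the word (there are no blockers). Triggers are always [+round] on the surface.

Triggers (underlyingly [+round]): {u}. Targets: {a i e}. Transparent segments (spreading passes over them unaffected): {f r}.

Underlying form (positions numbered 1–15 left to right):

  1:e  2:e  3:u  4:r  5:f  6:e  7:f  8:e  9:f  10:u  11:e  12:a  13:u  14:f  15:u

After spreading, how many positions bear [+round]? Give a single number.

From /u/ at 3 rightward: 4 /r/ transparent; 5 /f/ transparent; 6 /e/ → [+round]; 7 /f/ transparent; 8 /e/ → [+round]; 9 /f/ transparent; 10 /u/ is itself a trigger — this domain ends here.
From /u/ at 10 rightward: 11 /e/ → [+round]; 12 /a/ → [+round]; 13 /u/ is itself a trigger — this domain ends here.
From /u/ at 13 rightward: 14 /f/ transparent; 15 /u/ is itself a trigger — this domain ends here.
From /u/ at 15 rightward: word edge.
Targets with no active source: positions 1 2 stay [-round].
[+round] positions on the surface: 3 6 8 10 11 12 13 15.

8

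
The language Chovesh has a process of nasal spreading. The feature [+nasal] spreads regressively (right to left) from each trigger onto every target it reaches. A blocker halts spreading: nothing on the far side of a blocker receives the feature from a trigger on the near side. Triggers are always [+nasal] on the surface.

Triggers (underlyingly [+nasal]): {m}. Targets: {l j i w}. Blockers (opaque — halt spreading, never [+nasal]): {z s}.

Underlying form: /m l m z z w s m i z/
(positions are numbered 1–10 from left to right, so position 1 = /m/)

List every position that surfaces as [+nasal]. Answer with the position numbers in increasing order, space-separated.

1 2 3 8

From /m/ at 1 leftward: word edge.
From /m/ at 3 leftward: 2 /l/ → [+nasal]; 1 /m/ is itself a trigger — this domain ends here.
From /m/ at 8 leftward: 7 /s/ blocks.
Targets with no active source: positions 6 9 stay [-nasal].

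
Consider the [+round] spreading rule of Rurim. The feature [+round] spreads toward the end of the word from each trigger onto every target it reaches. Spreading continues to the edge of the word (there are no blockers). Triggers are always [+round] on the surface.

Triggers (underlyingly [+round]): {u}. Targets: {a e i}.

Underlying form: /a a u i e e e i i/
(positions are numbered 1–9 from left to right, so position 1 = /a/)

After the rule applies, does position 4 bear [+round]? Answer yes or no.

From /u/ at 3 rightward: 4 /i/ → [+round]; 5 /e/ → [+round]; 6 /e/ → [+round]; 7 /e/ → [+round]; 8 /i/ → [+round]; 9 /i/ → [+round]; word edge.
Targets with no active source: positions 1 2 stay [-round].
[+round] positions on the surface: 3 4 5 6 7 8 9.

yes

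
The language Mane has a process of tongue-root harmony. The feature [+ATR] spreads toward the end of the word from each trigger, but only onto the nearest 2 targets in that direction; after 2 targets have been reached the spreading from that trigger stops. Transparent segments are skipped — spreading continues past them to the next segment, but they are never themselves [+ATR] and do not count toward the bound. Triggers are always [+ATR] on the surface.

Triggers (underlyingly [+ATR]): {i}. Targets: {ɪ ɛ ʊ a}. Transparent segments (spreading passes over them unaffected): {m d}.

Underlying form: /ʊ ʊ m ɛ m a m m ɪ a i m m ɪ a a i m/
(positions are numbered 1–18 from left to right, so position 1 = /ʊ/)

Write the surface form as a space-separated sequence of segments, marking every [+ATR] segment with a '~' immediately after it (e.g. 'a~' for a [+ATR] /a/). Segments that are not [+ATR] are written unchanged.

ʊ ʊ m ɛ m a m m ɪ a i~ m m ɪ~ a~ a i~ m

From /i/ at 11 rightward: 12 /m/ transparent; 13 /m/ transparent; 14 /ɪ/ → [+ATR]; 15 /a/ → [+ATR]; bound reached.
From /i/ at 17 rightward: 18 /m/ transparent; word edge.
Targets with no active source: positions 1 2 4 6 9 10 16 stay [-ATR].
[+ATR] positions on the surface: 11 14 15 17.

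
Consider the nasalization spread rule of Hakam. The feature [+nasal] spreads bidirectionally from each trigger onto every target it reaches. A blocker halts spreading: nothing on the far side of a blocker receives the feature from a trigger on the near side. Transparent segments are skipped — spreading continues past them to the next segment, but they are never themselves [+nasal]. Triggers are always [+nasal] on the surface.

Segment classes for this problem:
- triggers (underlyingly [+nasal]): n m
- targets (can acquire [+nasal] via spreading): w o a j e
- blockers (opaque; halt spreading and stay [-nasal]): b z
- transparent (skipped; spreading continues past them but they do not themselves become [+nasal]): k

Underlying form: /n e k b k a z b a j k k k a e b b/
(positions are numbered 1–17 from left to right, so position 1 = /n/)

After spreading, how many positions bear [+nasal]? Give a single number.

From /n/ at 1 rightward: 2 /e/ → [+nasal]; 3 /k/ transparent; 4 /b/ blocks.
From /n/ at 1 leftward: word edge.
Targets with no active source: positions 6 9 10 14 15 stay [-nasal].
[+nasal] positions on the surface: 1 2.

2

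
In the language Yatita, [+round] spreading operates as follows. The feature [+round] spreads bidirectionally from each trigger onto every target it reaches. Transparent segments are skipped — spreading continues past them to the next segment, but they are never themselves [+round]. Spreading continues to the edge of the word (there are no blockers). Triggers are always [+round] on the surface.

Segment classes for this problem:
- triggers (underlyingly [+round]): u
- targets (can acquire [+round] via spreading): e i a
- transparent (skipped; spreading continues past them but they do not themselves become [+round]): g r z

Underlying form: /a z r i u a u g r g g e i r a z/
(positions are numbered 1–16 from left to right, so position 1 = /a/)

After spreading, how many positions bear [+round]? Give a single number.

From /u/ at 5 rightward: 6 /a/ → [+round]; 7 /u/ is itself a trigger — this domain ends here.
From /u/ at 5 leftward: 4 /i/ → [+round]; 3 /r/ transparent; 2 /z/ transparent; 1 /a/ → [+round]; word edge.
From /u/ at 7 rightward: 8 /g/ transparent; 9 /r/ transparent; 10 /g/ transparent; 11 /g/ transparent; 12 /e/ → [+round]; 13 /i/ → [+round]; 14 /r/ transparent; 15 /a/ → [+round]; 16 /z/ transparent; word edge.
From /u/ at 7 leftward: 6 /a/ → [+round]; 5 /u/ is itself a trigger — this domain ends here.
[+round] positions on the surface: 1 4 5 6 7 12 13 15.

8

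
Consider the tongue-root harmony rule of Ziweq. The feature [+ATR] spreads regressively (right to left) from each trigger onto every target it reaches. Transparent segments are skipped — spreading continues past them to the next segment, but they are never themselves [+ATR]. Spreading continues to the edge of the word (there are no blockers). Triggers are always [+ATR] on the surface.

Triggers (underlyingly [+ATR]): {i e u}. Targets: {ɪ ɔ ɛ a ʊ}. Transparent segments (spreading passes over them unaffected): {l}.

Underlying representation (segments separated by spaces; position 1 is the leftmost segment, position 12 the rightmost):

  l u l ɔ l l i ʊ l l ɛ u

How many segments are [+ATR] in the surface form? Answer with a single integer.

6

From /u/ at 2 leftward: 1 /l/ transparent; word edge.
From /i/ at 7 leftward: 6 /l/ transparent; 5 /l/ transparent; 4 /ɔ/ → [+ATR]; 3 /l/ transparent; 2 /u/ is itself a trigger — this domain ends here.
From /u/ at 12 leftward: 11 /ɛ/ → [+ATR]; 10 /l/ transparent; 9 /l/ transparent; 8 /ʊ/ → [+ATR]; 7 /i/ is itself a trigger — this domain ends here.
[+ATR] positions on the surface: 2 4 7 8 11 12.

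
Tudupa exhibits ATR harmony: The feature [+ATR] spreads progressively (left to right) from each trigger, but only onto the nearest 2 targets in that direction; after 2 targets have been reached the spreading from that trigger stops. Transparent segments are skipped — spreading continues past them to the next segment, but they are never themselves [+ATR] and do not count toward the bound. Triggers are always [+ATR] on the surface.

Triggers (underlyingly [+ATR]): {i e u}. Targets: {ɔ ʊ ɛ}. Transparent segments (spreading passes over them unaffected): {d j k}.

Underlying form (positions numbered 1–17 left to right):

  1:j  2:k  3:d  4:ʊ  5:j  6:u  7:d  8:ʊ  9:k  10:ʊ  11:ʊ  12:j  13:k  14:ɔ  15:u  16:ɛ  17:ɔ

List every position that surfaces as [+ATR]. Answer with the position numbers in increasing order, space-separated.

6 8 10 15 16 17

From /u/ at 6 rightward: 7 /d/ transparent; 8 /ʊ/ → [+ATR]; 9 /k/ transparent; 10 /ʊ/ → [+ATR]; bound reached.
From /u/ at 15 rightward: 16 /ɛ/ → [+ATR]; 17 /ɔ/ → [+ATR]; bound reached.
Targets with no active source: positions 4 11 14 stay [-ATR].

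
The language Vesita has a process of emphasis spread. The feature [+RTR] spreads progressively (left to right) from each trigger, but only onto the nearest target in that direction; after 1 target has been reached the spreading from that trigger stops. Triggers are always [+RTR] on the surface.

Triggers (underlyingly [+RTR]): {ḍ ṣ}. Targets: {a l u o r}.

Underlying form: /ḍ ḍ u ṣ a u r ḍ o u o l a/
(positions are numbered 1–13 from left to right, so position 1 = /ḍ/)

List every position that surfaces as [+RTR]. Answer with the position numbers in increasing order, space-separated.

From /ḍ/ at 1 rightward: 2 /ḍ/ is itself a trigger — this domain ends here.
From /ḍ/ at 2 rightward: 3 /u/ → [+RTR]; bound reached.
From /ṣ/ at 4 rightward: 5 /a/ → [+RTR]; bound reached.
From /ḍ/ at 8 rightward: 9 /o/ → [+RTR]; bound reached.
Targets with no active source: positions 6 7 10 11 12 13 stay [-emphatic].

1 2 3 4 5 8 9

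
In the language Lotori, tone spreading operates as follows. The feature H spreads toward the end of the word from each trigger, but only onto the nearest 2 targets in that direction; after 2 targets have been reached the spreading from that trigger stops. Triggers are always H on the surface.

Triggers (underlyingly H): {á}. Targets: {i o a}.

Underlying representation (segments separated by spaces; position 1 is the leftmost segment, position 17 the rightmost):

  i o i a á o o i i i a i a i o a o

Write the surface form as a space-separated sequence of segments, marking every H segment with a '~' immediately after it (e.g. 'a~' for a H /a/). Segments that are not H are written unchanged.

From /á/ at 5 rightward: 6 /o/ → H; 7 /o/ → H; bound reached.
Targets with no active source: positions 1 2 3 4 8 9 10 11 12 13 14 15 16 17 stay [-high tone].
H positions on the surface: 5 6 7.

i o i a á~ o~ o~ i i i a i a i o a o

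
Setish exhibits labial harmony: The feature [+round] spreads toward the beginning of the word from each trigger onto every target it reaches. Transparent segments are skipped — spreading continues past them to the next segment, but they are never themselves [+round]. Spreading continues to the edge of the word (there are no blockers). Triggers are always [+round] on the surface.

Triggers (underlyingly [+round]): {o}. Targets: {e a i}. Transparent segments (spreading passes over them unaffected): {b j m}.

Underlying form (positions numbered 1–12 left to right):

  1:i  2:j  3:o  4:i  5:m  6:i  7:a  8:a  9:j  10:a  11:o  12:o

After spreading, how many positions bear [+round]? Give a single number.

9

From /o/ at 3 leftward: 2 /j/ transparent; 1 /i/ → [+round]; word edge.
From /o/ at 11 leftward: 10 /a/ → [+round]; 9 /j/ transparent; 8 /a/ → [+round]; 7 /a/ → [+round]; 6 /i/ → [+round]; 5 /m/ transparent; 4 /i/ → [+round]; 3 /o/ is itself a trigger — this domain ends here.
From /o/ at 12 leftward: 11 /o/ is itself a trigger — this domain ends here.
[+round] positions on the surface: 1 3 4 6 7 8 10 11 12.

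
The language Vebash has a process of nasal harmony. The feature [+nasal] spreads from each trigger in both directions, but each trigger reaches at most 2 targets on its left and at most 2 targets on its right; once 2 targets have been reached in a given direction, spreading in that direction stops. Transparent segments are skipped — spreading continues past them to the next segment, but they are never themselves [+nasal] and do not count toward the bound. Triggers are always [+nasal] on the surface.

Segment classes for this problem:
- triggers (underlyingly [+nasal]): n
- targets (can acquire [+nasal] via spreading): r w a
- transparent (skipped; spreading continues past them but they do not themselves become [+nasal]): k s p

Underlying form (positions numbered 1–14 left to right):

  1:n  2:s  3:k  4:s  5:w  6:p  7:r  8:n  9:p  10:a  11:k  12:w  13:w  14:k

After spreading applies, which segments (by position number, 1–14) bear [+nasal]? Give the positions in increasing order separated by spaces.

From /n/ at 1 rightward: 2 /s/ transparent; 3 /k/ transparent; 4 /s/ transparent; 5 /w/ → [+nasal]; 6 /p/ transparent; 7 /r/ → [+nasal]; bound reached.
From /n/ at 1 leftward: word edge.
From /n/ at 8 rightward: 9 /p/ transparent; 10 /a/ → [+nasal]; 11 /k/ transparent; 12 /w/ → [+nasal]; bound reached.
From /n/ at 8 leftward: 7 /r/ → [+nasal]; 6 /p/ transparent; 5 /w/ → [+nasal]; bound reached.
Target with no active source: position 13 stays [-nasal].

1 5 7 8 10 12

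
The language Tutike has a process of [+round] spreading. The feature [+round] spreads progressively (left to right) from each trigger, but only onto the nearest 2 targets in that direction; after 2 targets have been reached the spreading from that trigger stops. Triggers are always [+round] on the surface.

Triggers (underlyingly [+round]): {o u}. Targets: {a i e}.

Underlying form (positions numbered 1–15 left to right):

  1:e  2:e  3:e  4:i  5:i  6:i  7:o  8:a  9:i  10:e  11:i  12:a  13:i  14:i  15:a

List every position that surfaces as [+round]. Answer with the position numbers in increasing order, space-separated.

From /o/ at 7 rightward: 8 /a/ → [+round]; 9 /i/ → [+round]; bound reached.
Targets with no active source: positions 1 2 3 4 5 6 10 11 12 13 14 15 stay [-round].

7 8 9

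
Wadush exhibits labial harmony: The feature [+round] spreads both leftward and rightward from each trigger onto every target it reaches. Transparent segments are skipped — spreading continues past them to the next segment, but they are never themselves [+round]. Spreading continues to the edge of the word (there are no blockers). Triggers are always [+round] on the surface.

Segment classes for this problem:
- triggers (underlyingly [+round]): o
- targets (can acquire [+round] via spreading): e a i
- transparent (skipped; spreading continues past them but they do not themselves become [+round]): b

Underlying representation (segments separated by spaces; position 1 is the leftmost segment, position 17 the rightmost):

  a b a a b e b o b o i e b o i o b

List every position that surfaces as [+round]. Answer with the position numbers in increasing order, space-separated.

From /o/ at 8 rightward: 9 /b/ transparent; 10 /o/ is itself a trigger — this domain ends here.
From /o/ at 8 leftward: 7 /b/ transparent; 6 /e/ → [+round]; 5 /b/ transparent; 4 /a/ → [+round]; 3 /a/ → [+round]; 2 /b/ transparent; 1 /a/ → [+round]; word edge.
From /o/ at 10 rightward: 11 /i/ → [+round]; 12 /e/ → [+round]; 13 /b/ transparent; 14 /o/ is itself a trigger — this domain ends here.
From /o/ at 10 leftward: 9 /b/ transparent; 8 /o/ is itself a trigger — this domain ends here.
From /o/ at 14 rightward: 15 /i/ → [+round]; 16 /o/ is itself a trigger — this domain ends here.
From /o/ at 14 leftward: 13 /b/ transparent; 12 /e/ → [+round]; 11 /i/ → [+round]; 10 /o/ is itself a trigger — this domain ends here.
From /o/ at 16 rightward: 17 /b/ transparent; word edge.
From /o/ at 16 leftward: 15 /i/ → [+round]; 14 /o/ is itself a trigger — this domain ends here.

1 3 4 6 8 10 11 12 14 15 16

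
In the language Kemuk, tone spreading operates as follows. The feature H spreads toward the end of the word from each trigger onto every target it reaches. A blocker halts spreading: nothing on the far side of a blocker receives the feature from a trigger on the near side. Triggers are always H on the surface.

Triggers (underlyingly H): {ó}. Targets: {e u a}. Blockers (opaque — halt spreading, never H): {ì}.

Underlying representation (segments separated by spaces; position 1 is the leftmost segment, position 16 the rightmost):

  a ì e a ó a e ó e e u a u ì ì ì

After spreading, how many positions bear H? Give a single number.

9

From /ó/ at 5 rightward: 6 /a/ → H; 7 /e/ → H; 8 /ó/ is itself a trigger — this domain ends here.
From /ó/ at 8 rightward: 9 /e/ → H; 10 /e/ → H; 11 /u/ → H; 12 /a/ → H; 13 /u/ → H; 14 /ì/ blocks.
Targets with no active source: positions 1 3 4 stay [-high tone].
H positions on the surface: 5 6 7 8 9 10 11 12 13.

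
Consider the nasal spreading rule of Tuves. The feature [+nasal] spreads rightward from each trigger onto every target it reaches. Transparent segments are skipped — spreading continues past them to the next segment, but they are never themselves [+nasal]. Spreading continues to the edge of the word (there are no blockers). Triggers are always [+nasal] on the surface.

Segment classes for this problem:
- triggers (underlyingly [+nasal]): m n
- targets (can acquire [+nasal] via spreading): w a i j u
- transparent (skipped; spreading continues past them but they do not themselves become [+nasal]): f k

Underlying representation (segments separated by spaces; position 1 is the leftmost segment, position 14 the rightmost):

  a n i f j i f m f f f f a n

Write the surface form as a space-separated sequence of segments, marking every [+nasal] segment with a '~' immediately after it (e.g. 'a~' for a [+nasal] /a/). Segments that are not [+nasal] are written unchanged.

a n~ i~ f j~ i~ f m~ f f f f a~ n~

From /n/ at 2 rightward: 3 /i/ → [+nasal]; 4 /f/ transparent; 5 /j/ → [+nasal]; 6 /i/ → [+nasal]; 7 /f/ transparent; 8 /m/ is itself a trigger — this domain ends here.
From /m/ at 8 rightward: 9 /f/ transparent; 10 /f/ transparent; 11 /f/ transparent; 12 /f/ transparent; 13 /a/ → [+nasal]; 14 /n/ is itself a trigger — this domain ends here.
From /n/ at 14 rightward: word edge.
Target with no active source: position 1 stays [-nasal].
[+nasal] positions on the surface: 2 3 5 6 8 13 14.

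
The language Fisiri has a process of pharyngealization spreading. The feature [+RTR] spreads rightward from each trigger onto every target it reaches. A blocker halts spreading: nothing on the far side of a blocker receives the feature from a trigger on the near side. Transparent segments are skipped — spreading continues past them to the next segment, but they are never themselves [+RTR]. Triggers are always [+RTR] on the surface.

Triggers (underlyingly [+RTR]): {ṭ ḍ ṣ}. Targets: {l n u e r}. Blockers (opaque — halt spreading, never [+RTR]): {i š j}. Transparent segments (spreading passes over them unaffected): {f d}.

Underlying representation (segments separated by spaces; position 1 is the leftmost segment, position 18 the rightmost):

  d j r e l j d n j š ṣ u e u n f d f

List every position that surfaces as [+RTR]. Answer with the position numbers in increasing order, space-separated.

11 12 13 14 15

From /ṣ/ at 11 rightward: 12 /u/ → [+RTR]; 13 /e/ → [+RTR]; 14 /u/ → [+RTR]; 15 /n/ → [+RTR]; 16 /f/ transparent; 17 /d/ transparent; 18 /f/ transparent; word edge.
Targets with no active source: positions 3 4 5 8 stay [-emphatic].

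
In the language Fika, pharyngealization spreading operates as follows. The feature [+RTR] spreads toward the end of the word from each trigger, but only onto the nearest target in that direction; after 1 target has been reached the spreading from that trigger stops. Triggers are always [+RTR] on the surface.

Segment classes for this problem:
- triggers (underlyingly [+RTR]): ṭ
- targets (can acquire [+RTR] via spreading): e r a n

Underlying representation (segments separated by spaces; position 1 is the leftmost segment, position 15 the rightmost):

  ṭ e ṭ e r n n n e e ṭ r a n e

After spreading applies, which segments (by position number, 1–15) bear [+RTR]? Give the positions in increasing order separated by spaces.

From /ṭ/ at 1 rightward: 2 /e/ → [+RTR]; bound reached.
From /ṭ/ at 3 rightward: 4 /e/ → [+RTR]; bound reached.
From /ṭ/ at 11 rightward: 12 /r/ → [+RTR]; bound reached.
Targets with no active source: positions 5 6 7 8 9 10 13 14 15 stay [-emphatic].

1 2 3 4 11 12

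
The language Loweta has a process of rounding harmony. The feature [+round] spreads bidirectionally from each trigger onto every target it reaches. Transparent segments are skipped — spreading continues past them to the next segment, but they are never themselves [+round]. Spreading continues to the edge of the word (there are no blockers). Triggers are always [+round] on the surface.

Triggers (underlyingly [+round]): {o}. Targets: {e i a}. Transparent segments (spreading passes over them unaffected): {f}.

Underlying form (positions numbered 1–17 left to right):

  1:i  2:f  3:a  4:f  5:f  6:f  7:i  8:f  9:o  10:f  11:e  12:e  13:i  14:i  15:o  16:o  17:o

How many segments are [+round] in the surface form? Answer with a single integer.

11

From /o/ at 9 rightward: 10 /f/ transparent; 11 /e/ → [+round]; 12 /e/ → [+round]; 13 /i/ → [+round]; 14 /i/ → [+round]; 15 /o/ is itself a trigger — this domain ends here.
From /o/ at 9 leftward: 8 /f/ transparent; 7 /i/ → [+round]; 6 /f/ transparent; 5 /f/ transparent; 4 /f/ transparent; 3 /a/ → [+round]; 2 /f/ transparent; 1 /i/ → [+round]; word edge.
From /o/ at 15 rightward: 16 /o/ is itself a trigger — this domain ends here.
From /o/ at 15 leftward: 14 /i/ → [+round]; 13 /i/ → [+round]; 12 /e/ → [+round]; 11 /e/ → [+round]; 10 /f/ transparent; 9 /o/ is itself a trigger — this domain ends here.
From /o/ at 16 rightward: 17 /o/ is itself a trigger — this domain ends here.
From /o/ at 16 leftward: 15 /o/ is itself a trigger — this domain ends here.
From /o/ at 17 rightward: word edge.
From /o/ at 17 leftward: 16 /o/ is itself a trigger — this domain ends here.
[+round] positions on the surface: 1 3 7 9 11 12 13 14 15 16 17.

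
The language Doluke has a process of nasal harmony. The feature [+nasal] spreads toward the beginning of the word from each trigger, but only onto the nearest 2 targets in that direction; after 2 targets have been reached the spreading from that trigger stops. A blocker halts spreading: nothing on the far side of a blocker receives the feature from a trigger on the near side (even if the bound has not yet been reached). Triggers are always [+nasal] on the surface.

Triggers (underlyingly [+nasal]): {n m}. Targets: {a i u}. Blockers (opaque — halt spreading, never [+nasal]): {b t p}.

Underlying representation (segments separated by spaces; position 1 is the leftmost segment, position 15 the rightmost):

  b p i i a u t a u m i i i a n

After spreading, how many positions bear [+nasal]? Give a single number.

From /m/ at 10 leftward: 9 /u/ → [+nasal]; 8 /a/ → [+nasal]; bound reached.
From /n/ at 15 leftward: 14 /a/ → [+nasal]; 13 /i/ → [+nasal]; bound reached.
Targets with no active source: positions 3 4 5 6 11 12 stay [-nasal].
[+nasal] positions on the surface: 8 9 10 13 14 15.

6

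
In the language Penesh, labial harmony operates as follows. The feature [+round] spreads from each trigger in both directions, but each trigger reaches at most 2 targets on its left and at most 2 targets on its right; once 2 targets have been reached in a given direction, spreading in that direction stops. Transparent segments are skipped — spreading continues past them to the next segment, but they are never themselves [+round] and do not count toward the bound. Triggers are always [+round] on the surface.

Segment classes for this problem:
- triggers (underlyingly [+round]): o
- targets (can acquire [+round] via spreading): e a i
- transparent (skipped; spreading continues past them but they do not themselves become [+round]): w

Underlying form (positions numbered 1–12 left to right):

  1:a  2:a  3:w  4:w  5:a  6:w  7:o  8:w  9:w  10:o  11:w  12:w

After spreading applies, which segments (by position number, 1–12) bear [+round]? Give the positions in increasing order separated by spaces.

2 5 7 10

From /o/ at 7 rightward: 8 /w/ transparent; 9 /w/ transparent; 10 /o/ is itself a trigger — this domain ends here.
From /o/ at 7 leftward: 6 /w/ transparent; 5 /a/ → [+round]; 4 /w/ transparent; 3 /w/ transparent; 2 /a/ → [+round]; bound reached.
From /o/ at 10 rightward: 11 /w/ transparent; 12 /w/ transparent; word edge.
From /o/ at 10 leftward: 9 /w/ transparent; 8 /w/ transparent; 7 /o/ is itself a trigger — this domain ends here.
Target with no active source: position 1 stays [-round].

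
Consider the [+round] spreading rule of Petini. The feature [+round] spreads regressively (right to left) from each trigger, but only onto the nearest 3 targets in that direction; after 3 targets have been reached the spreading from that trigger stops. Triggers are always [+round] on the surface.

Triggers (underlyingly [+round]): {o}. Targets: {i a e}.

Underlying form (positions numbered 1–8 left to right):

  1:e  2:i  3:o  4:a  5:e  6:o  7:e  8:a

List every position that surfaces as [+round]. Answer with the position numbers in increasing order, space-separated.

1 2 3 4 5 6

From /o/ at 3 leftward: 2 /i/ → [+round]; 1 /e/ → [+round]; word edge.
From /o/ at 6 leftward: 5 /e/ → [+round]; 4 /a/ → [+round]; 3 /o/ is itself a trigger — this domain ends here.
Targets with no active source: positions 7 8 stay [-round].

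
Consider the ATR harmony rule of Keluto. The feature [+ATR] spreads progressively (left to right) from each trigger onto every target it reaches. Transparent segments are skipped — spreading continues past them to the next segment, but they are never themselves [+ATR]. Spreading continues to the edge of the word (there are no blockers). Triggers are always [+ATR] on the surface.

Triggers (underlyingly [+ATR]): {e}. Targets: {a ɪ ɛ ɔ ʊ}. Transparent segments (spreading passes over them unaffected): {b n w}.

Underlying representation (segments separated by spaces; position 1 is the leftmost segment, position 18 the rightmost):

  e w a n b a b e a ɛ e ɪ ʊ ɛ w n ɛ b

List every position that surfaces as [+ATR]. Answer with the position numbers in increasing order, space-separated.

1 3 6 8 9 10 11 12 13 14 17

From /e/ at 1 rightward: 2 /w/ transparent; 3 /a/ → [+ATR]; 4 /n/ transparent; 5 /b/ transparent; 6 /a/ → [+ATR]; 7 /b/ transparent; 8 /e/ is itself a trigger — this domain ends here.
From /e/ at 8 rightward: 9 /a/ → [+ATR]; 10 /ɛ/ → [+ATR]; 11 /e/ is itself a trigger — this domain ends here.
From /e/ at 11 rightward: 12 /ɪ/ → [+ATR]; 13 /ʊ/ → [+ATR]; 14 /ɛ/ → [+ATR]; 15 /w/ transparent; 16 /n/ transparent; 17 /ɛ/ → [+ATR]; 18 /b/ transparent; word edge.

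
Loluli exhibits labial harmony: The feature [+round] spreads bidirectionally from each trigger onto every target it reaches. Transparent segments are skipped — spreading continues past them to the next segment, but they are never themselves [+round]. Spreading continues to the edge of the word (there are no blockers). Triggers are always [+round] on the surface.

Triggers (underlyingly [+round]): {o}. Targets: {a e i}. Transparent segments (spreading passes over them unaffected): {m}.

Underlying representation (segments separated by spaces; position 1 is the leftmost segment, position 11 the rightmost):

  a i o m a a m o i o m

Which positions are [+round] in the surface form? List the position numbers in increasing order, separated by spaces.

1 2 3 5 6 8 9 10

From /o/ at 3 rightward: 4 /m/ transparent; 5 /a/ → [+round]; 6 /a/ → [+round]; 7 /m/ transparent; 8 /o/ is itself a trigger — this domain ends here.
From /o/ at 3 leftward: 2 /i/ → [+round]; 1 /a/ → [+round]; word edge.
From /o/ at 8 rightward: 9 /i/ → [+round]; 10 /o/ is itself a trigger — this domain ends here.
From /o/ at 8 leftward: 7 /m/ transparent; 6 /a/ → [+round]; 5 /a/ → [+round]; 4 /m/ transparent; 3 /o/ is itself a trigger — this domain ends here.
From /o/ at 10 rightward: 11 /m/ transparent; word edge.
From /o/ at 10 leftward: 9 /i/ → [+round]; 8 /o/ is itself a trigger — this domain ends here.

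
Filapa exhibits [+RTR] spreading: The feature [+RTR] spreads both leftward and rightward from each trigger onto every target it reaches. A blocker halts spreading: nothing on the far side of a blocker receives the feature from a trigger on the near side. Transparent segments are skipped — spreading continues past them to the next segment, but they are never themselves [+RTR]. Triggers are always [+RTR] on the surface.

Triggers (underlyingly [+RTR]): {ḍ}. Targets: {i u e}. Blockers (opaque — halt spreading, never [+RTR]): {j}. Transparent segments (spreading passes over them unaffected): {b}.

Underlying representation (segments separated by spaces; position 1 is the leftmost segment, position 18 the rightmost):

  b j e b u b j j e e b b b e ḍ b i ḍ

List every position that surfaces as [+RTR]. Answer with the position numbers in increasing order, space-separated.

9 10 14 15 17 18

From /ḍ/ at 15 rightward: 16 /b/ transparent; 17 /i/ → [+RTR]; 18 /ḍ/ is itself a trigger — this domain ends here.
From /ḍ/ at 15 leftward: 14 /e/ → [+RTR]; 13 /b/ transparent; 12 /b/ transparent; 11 /b/ transparent; 10 /e/ → [+RTR]; 9 /e/ → [+RTR]; 8 /j/ blocks.
From /ḍ/ at 18 rightward: word edge.
From /ḍ/ at 18 leftward: 17 /i/ → [+RTR]; 16 /b/ transparent; 15 /ḍ/ is itself a trigger — this domain ends here.
Targets with no active source: positions 3 5 stay [-emphatic].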